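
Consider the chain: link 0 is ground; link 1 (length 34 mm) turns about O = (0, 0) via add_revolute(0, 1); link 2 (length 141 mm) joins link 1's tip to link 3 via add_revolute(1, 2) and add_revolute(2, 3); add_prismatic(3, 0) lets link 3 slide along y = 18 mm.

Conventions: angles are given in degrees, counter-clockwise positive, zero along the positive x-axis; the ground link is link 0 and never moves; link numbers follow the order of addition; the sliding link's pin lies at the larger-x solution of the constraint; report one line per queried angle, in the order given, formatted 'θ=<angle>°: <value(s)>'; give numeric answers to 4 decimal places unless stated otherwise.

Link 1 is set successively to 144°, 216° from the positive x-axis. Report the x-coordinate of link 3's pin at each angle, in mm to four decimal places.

geometry: r = 34 mm, L = 141 mm, e = 18 mm
θ=144°: crank pin P = (r cos θ, r sin θ) = (-27.506578, 19.984699)
θ=144°: h = r sin θ − e = 19.984699 − 18 = 1.984699
θ=144°: x = r cos θ + √(L² − h²) = -27.506578 + 140.986031 = 113.479453
θ=216°: crank pin P = (r cos θ, r sin θ) = (-27.506578, -19.984699)
θ=216°: h = r sin θ − e = -19.984699 − 18 = -37.984699
θ=216°: x = r cos θ + √(L² − h²) = -27.506578 + 135.787196 = 108.280618

θ=144°: 113.4795
θ=216°: 108.2806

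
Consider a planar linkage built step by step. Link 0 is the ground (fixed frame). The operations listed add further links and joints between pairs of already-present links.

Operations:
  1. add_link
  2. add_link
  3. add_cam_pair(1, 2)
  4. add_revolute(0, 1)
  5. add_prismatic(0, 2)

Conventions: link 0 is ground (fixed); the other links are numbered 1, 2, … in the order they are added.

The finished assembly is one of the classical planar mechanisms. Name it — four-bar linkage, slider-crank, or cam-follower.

links: 3 (incl. ground); joints: 1 revolute, 1 prismatic, 1 higher (cam) pair, forming one closed loop
3 links, revolute + prismatic + higher pair in one loop → cam-follower

cam-follower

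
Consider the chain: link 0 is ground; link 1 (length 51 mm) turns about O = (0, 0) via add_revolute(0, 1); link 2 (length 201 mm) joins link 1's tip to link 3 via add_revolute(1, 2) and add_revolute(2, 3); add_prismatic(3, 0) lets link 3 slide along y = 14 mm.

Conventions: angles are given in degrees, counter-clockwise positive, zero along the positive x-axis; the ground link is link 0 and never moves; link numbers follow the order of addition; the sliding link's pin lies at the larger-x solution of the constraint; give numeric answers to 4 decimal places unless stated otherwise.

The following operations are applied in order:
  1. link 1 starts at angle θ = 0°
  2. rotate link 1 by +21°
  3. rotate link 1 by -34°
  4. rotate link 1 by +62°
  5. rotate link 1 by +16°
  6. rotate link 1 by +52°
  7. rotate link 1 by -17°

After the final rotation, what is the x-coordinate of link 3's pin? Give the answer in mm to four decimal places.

geometry: r = 51 mm, L = 201 mm, e = 14 mm; θ starts at 0°
rotate link 1 by +21°: θ ← 0° +21° = 21°
rotate link 1 by -34°: θ ← 21° -34° = -13°
rotate link 1 by +62°: θ ← -13° +62° = 49°
rotate link 1 by +16°: θ ← 49° +16° = 65°
rotate link 1 by +52°: θ ← 65° +52° = 117°
rotate link 1 by -17°: θ ← 117° -17° = 100°
crank pin P = (r cos θ, r sin θ) = (-8.856057, 50.225195)
h = r sin θ − e = 50.225195 − 14 = 36.225195
x = r cos θ + √(L² − h²) = -8.856057 + 197.708713 = 188.852656

188.8527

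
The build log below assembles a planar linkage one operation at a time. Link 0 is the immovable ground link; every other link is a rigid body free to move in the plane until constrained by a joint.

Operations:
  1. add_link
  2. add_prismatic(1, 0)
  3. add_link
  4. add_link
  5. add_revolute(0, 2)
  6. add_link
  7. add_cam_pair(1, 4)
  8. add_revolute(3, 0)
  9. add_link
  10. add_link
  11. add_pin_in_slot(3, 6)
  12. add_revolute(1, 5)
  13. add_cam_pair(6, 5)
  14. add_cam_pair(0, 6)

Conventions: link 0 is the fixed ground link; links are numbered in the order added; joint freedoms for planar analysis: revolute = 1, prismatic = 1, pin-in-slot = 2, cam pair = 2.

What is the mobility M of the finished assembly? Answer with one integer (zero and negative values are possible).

L=1 J1=0 J2=0
add link → L=2 J1=0 J2=0
P@1,0 dof=1 J1 → L=2 J1=1 J2=0
add link → L=3 J1=1 J2=0
add link → L=4 J1=1 J2=0
R@0,2 dof=1 J1 → L=4 J1=2 J2=0
add link → L=5 J1=2 J2=0
C@1,4 dof=2 J2 → L=5 J1=2 J2=1
R@3,0 dof=1 J1 → L=5 J1=3 J2=1
add link → L=6 J1=3 J2=1
add link → L=7 J1=3 J2=1
PS@3,6 dof=2 J2 → L=7 J1=3 J2=2
R@1,5 dof=1 J1 → L=7 J1=4 J2=2
C@6,5 dof=2 J2 → L=7 J1=4 J2=3
C@0,6 dof=2 J2 → L=7 J1=4 J2=4
M=3(L−1)−2J1−J2=3·6−2·4−4=6

M = 6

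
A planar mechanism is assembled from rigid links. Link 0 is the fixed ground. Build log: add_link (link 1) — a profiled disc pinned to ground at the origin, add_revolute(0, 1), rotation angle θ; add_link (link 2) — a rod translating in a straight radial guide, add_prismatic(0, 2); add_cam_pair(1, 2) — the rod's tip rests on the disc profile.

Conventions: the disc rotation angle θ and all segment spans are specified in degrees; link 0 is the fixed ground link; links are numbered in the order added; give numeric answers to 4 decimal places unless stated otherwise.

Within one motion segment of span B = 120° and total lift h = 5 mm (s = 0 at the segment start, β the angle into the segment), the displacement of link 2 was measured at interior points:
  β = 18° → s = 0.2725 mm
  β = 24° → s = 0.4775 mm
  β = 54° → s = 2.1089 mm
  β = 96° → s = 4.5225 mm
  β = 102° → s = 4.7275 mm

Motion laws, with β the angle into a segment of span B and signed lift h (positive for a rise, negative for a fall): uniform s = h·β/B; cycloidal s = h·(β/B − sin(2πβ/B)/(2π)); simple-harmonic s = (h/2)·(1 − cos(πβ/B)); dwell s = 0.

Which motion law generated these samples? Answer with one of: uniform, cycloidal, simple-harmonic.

candidates at β/B = r: uniform s = h·r (linear in β); cycloidal s = h·(r − sin(2πr)/(2π)); simple-harmonic s = (h/2)(1 − cos(πr))
β=18°: printed 0.2725 | uniform 0.7500, cycloidal 0.1062, simple-harmonic 0.2725
β=24°: printed 0.4775 | uniform 1.0000, cycloidal 0.2432, simple-harmonic 0.4775
β=54°: printed 2.1089 | uniform 2.2500, cycloidal 2.0041, simple-harmonic 2.1089
β=96°: printed 4.5225 | uniform 4.0000, cycloidal 4.7568, simple-harmonic 4.5225
β=102°: printed 4.7275 | uniform 4.2500, cycloidal 4.8938, simple-harmonic 4.7275
only one law matches every sample → simple-harmonic

simple-harmonic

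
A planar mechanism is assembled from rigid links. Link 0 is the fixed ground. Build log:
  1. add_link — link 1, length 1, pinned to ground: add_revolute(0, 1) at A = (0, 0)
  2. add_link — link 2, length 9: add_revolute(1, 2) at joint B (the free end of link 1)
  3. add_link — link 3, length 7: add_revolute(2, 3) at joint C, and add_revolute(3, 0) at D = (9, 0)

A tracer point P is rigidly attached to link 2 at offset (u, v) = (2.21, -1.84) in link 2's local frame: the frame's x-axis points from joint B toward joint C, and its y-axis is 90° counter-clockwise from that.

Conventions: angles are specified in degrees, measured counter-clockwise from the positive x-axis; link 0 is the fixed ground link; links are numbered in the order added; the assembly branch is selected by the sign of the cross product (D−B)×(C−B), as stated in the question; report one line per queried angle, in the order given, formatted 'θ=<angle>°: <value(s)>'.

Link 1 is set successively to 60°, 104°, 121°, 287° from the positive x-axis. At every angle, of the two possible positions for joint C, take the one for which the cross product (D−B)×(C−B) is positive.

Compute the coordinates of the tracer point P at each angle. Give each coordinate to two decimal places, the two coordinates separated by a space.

A=(0,0), D=(9.00,0)
θ=60°: B = A + 1.00·(cos60°, sin60°) = (0.5000, 0.8660)
θ=60°: |BD| = 8.5440
θ=60°: circle(B,9.00) ∩ circle(D,7.00): a=6.1447, h=6.5760
θ=60°:   candidates: C₊=(7.2796,6.7853) cross=56.185; C₋=(5.9465,-6.2989) cross=-56.185
θ=60°:   branch + wants cross > 0 → take C=(7.2796,6.7853) (cross=56.185)
θ=60°: ex = (C−B)/|BC| = (0.7533,0.6577); ey = (-0.6577,0.7533)
θ=60°: P = B + 2.21·ex + -1.84·ey = (3.3749,0.9335)
θ=104°: B = A + 1.00·(cos104°, sin104°) = (-0.2419, 0.9703)
θ=104°: |BD| = 9.2927
θ=104°: circle(B,9.00) ∩ circle(D,7.00): a=6.3681, h=6.3598
θ=104°:   candidates: C₊=(6.7555,6.6304) cross=59.100; C₋=(5.4274,-6.0196) cross=-59.100
θ=104°:   branch + wants cross > 0 → take C=(6.7555,6.6304) (cross=59.100)
θ=104°: ex = (C−B)/|BC| = (0.7775,0.6289); ey = (-0.6289,0.7775)
θ=104°: P = B + 2.21·ex + -1.84·ey = (2.6335,0.9296)
θ=121°: B = A + 1.00·(cos121°, sin121°) = (-0.5150, 0.8572)
θ=121°: |BD| = 9.5536
θ=121°: circle(B,9.00) ∩ circle(D,7.00): a=6.4516, h=6.2751
θ=121°:   candidates: C₊=(6.4735,6.5282) cross=59.950; C₋=(5.3475,-5.9715) cross=-59.950
θ=121°:   branch + wants cross > 0 → take C=(6.4735,6.5282) (cross=59.950)
θ=121°: ex = (C−B)/|BC| = (0.7765,0.6301); ey = (-0.6301,0.7765)
θ=121°: P = B + 2.21·ex + -1.84·ey = (2.3604,0.8209)
θ=287°: B = A + 1.00·(cos287°, sin287°) = (0.2924, -0.9563)
θ=287°: |BD| = 8.7600
θ=287°: circle(B,9.00) ∩ circle(D,7.00): a=6.2065, h=6.5176
θ=287°:   candidates: C₊=(5.7502,6.1999) cross=57.094; C₋=(7.1733,-6.7574) cross=-57.094
θ=287°:   branch + wants cross > 0 → take C=(5.7502,6.1999) (cross=57.094)
θ=287°: ex = (C−B)/|BC| = (0.6064,0.7951); ey = (-0.7951,0.6064)
θ=287°: P = B + 2.21·ex + -1.84·ey = (3.0956,-0.3149)

θ=60°: 3.37 0.93
θ=104°: 2.63 0.93
θ=121°: 2.36 0.82
θ=287°: 3.10 -0.31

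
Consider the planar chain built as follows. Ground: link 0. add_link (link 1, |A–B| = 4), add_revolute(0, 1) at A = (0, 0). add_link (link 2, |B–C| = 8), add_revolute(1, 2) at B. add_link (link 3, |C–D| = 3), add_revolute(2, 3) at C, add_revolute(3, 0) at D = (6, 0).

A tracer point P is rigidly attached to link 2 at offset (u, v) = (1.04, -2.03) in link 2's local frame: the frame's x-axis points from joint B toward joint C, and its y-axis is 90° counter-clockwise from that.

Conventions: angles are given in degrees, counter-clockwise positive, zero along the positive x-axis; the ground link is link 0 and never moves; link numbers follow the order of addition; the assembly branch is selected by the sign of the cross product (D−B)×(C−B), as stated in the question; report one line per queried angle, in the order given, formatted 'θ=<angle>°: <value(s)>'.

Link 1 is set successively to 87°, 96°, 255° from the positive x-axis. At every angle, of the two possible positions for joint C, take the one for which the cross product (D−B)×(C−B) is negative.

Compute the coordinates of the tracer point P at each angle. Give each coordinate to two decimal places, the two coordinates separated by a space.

A=(0,0), D=(6.00,0)
θ=87°: B = A + 4.00·(cos87°, sin87°) = (0.2093, 3.9945)
θ=87°: |BD| = 7.0348
θ=87°: circle(B,8.00) ∩ circle(D,3.00): a=7.4265, h=2.9743
θ=87°:   candidates: C₊=(8.0114,2.2258) cross=20.924; C₋=(4.6336,-2.6708) cross=-20.924
θ=87°:   branch - wants cross < 0 → take C=(4.6336,-2.6708) (cross=-20.924)
θ=87°: ex = (C−B)/|BC| = (0.5530,-0.8332); ey = (0.8332,0.5530)
θ=87°: P = B + 1.04·ex + -2.03·ey = (-0.9068,2.0054)
θ=96°: B = A + 4.00·(cos96°, sin96°) = (-0.4181, 3.9781)
θ=96°: |BD| = 7.5510
θ=96°: circle(B,8.00) ∩ circle(D,3.00): a=7.4174, h=2.9970
θ=96°:   candidates: C₊=(7.4654,2.6178) cross=22.630; C₋=(4.3075,-2.4770) cross=-22.630
θ=96°:   branch - wants cross < 0 → take C=(4.3075,-2.4770) (cross=-22.630)
θ=96°: ex = (C−B)/|BC| = (0.5907,-0.8069); ey = (0.8069,0.5907)
θ=96°: P = B + 1.04·ex + -2.03·ey = (-1.4418,1.9398)
θ=255°: B = A + 4.00·(cos255°, sin255°) = (-1.0353, -3.8637)
θ=255°: |BD| = 8.0264
θ=255°: circle(B,8.00) ∩ circle(D,3.00): a=7.4394, h=2.9420
θ=255°:   candidates: C₊=(4.0693,2.2961) cross=23.614; C₋=(6.9017,-2.8613) cross=-23.614
θ=255°:   branch - wants cross < 0 → take C=(6.9017,-2.8613) (cross=-23.614)
θ=255°: ex = (C−B)/|BC| = (0.9921,0.1253); ey = (-0.1253,0.9921)
θ=255°: P = B + 1.04·ex + -2.03·ey = (0.2509,-5.7474)

θ=87°: -0.91 2.01
θ=96°: -1.44 1.94
θ=255°: 0.25 -5.75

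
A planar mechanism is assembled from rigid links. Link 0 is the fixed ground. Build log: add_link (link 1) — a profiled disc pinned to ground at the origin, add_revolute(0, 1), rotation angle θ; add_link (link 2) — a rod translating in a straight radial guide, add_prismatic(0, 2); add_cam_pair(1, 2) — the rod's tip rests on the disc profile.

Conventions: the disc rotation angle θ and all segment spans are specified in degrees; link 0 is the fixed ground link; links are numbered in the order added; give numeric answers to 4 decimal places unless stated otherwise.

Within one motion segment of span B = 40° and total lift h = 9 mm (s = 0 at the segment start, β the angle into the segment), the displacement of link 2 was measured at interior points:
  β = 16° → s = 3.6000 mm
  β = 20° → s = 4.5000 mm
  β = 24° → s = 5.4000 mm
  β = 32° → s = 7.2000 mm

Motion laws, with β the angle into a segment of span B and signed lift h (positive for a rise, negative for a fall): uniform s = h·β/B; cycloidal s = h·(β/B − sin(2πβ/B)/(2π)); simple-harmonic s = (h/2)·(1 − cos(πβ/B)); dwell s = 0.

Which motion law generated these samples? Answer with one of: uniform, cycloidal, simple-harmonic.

candidates at β/B = r: uniform s = h·r (linear in β); cycloidal s = h·(r − sin(2πr)/(2π)); simple-harmonic s = (h/2)(1 − cos(πr))
β=16°: printed 3.6000 | uniform 3.6000, cycloidal 2.7581, simple-harmonic 3.1094
β=20°: printed 4.5000 | uniform 4.5000, cycloidal 4.5000, simple-harmonic 4.5000
β=24°: printed 5.4000 | uniform 5.4000, cycloidal 6.2419, simple-harmonic 5.8906
β=32°: printed 7.2000 | uniform 7.2000, cycloidal 8.5623, simple-harmonic 8.1406
only one law matches every sample → uniform

uniform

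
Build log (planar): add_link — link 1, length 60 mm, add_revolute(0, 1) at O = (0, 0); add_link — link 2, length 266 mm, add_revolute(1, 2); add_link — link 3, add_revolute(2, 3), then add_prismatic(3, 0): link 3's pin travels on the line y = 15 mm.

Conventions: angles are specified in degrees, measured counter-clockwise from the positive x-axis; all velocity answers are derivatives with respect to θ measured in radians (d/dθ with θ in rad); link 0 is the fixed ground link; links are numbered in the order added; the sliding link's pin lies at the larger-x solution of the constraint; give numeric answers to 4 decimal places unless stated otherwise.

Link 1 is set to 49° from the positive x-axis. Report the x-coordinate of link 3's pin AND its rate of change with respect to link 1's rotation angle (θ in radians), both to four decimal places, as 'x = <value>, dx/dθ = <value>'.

geometry: r = 60 mm, L = 266 mm, e = 15 mm
crank pin P = (r cos θ, r sin θ) = (39.363542, 45.282575)
h = r sin θ − e = 45.282575 − 15 = 30.282575
x = r cos θ + √(L² − h²) = 39.363542 + 264.270630 = 303.634171
dx/dθ = −r sin θ − h·r cos θ/√(L² − h²) (θ in radians; h = 30.282575) = -49.793214

x = 303.6342, dx/dθ = -49.7932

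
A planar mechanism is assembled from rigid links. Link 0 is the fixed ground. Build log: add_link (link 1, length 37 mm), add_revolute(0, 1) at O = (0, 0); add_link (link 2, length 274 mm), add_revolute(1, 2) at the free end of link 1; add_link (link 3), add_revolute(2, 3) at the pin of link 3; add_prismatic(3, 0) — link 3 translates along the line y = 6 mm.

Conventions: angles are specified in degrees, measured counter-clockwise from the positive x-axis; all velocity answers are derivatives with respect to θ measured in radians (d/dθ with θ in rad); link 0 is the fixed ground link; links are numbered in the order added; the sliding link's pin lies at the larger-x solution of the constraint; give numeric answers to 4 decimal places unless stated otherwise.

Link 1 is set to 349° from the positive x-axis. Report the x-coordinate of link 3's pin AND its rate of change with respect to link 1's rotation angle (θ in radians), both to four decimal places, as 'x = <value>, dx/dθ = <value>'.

geometry: r = 37 mm, L = 274 mm, e = 6 mm
crank pin P = (r cos θ, r sin θ) = (36.320206, -7.059933)
h = r sin θ − e = -7.059933 − 6 = -13.059933
x = r cos θ + √(L² − h²) = 36.320206 + 273.688579 = 310.008785
dx/dθ = −r sin θ − h·r cos θ/√(L² − h²) (θ in radians; h = -13.059933) = 8.793069

x = 310.0088, dx/dθ = 8.7931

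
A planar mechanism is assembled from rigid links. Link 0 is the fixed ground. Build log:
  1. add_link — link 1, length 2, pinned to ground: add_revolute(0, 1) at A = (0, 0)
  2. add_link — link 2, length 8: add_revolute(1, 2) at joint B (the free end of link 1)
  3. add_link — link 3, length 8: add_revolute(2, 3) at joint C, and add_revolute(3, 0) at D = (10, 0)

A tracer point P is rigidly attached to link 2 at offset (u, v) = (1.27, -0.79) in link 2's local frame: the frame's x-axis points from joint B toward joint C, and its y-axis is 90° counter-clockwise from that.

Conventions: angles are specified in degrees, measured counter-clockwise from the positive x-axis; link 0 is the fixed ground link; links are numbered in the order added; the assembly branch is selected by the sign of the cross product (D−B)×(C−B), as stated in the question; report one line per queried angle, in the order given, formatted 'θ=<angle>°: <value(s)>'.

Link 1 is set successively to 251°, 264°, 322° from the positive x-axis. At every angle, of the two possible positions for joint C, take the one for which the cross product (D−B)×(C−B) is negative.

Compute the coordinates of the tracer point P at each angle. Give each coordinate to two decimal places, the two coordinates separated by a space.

A=(0,0), D=(10.00,0)
θ=251°: B = A + 2.00·(cos251°, sin251°) = (-0.6511, -1.8910)
θ=251°: |BD| = 10.8177
θ=251°: circle(B,8.00) ∩ circle(D,8.00): a=5.4089, h=5.8944
θ=251°:   candidates: C₊=(3.6440,4.8582) cross=63.764; C₋=(5.7048,-6.7492) cross=-63.764
θ=251°:   branch - wants cross < 0 → take C=(5.7048,-6.7492) (cross=-63.764)
θ=251°: ex = (C−B)/|BC| = (0.7945,-0.6073); ey = (0.6073,0.7945)
θ=251°: P = B + 1.27·ex + -0.79·ey = (-0.1219,-3.2899)
θ=264°: B = A + 2.00·(cos264°, sin264°) = (-0.2091, -1.9890)
θ=264°: |BD| = 10.4010
θ=264°: circle(B,8.00) ∩ circle(D,8.00): a=5.2005, h=6.0790
θ=264°:   candidates: C₊=(3.7329,4.9723) cross=63.228; C₋=(6.0580,-6.9614) cross=-63.228
θ=264°:   branch - wants cross < 0 → take C=(6.0580,-6.9614) (cross=-63.228)
θ=264°: ex = (C−B)/|BC| = (0.7834,-0.6215); ey = (0.6215,0.7834)
θ=264°: P = B + 1.27·ex + -0.79·ey = (0.2948,-3.3973)
θ=322°: B = A + 2.00·(cos322°, sin322°) = (1.5760, -1.2313)
θ=322°: |BD| = 8.5135
θ=322°: circle(B,8.00) ∩ circle(D,8.00): a=4.2567, h=6.7735
θ=322°:   candidates: C₊=(4.8083,6.0866) cross=57.666; C₋=(6.7677,-7.3179) cross=-57.666
θ=322°:   branch - wants cross < 0 → take C=(6.7677,-7.3179) (cross=-57.666)
θ=322°: ex = (C−B)/|BC| = (0.6490,-0.7608); ey = (0.7608,0.6490)
θ=322°: P = B + 1.27·ex + -0.79·ey = (1.7991,-2.7102)

θ=251°: -0.12 -3.29
θ=264°: 0.29 -3.40
θ=322°: 1.80 -2.71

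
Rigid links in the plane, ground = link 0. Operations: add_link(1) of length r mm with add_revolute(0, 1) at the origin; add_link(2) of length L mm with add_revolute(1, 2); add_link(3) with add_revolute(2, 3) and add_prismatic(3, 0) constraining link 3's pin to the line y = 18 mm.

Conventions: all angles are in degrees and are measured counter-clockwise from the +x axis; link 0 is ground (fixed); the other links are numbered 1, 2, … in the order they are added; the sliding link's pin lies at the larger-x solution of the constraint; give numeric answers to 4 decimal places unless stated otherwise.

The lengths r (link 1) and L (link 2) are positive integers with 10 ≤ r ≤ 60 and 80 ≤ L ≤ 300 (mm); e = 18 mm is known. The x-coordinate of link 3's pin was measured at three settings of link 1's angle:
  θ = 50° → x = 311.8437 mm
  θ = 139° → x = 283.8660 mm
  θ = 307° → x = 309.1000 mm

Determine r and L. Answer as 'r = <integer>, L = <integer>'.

constraint per measurement: (x − r cos θ)² + (r sin θ − e)² = L²
subtracting the θ₁ and θ₂ equations cancels the r² and L² terms:
r = (x₁² − x₂²) / (2[(x₁cos θ₁ + e sin θ₁) − (x₂cos θ₂ + e sin θ₂)]) = 20.0000 → r = 20
L² = (x₁ − r cos θ₁)² + (r sin θ₁ − e)² = 89400.9706 → L = 299.0000 → L = 299
check at θ₃=307°: x = 309.1000 (printed 309.1000) ✓

r = 20, L = 299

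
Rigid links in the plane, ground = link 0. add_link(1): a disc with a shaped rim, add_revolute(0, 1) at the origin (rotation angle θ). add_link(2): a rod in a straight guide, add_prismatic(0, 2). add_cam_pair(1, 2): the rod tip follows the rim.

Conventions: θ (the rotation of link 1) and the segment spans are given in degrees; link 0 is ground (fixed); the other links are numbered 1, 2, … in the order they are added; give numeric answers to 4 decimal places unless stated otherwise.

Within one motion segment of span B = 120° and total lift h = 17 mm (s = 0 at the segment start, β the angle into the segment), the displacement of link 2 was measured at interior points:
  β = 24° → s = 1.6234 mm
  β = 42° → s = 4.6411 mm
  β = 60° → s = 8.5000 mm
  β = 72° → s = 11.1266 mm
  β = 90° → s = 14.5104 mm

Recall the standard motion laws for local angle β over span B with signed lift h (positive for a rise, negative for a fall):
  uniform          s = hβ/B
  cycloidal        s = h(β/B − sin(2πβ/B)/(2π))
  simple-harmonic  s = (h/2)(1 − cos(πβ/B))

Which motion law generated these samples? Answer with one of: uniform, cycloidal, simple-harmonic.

candidates at β/B = r: uniform s = h·r (linear in β); cycloidal s = h·(r − sin(2πr)/(2π)); simple-harmonic s = (h/2)(1 − cos(πr))
β=24°: printed 1.6234 | uniform 3.4000, cycloidal 0.8268, simple-harmonic 1.6234
β=42°: printed 4.6411 | uniform 5.9500, cycloidal 3.7611, simple-harmonic 4.6411
β=60°: printed 8.5000 | uniform 8.5000, cycloidal 8.5000, simple-harmonic 8.5000
β=72°: printed 11.1266 | uniform 10.2000, cycloidal 11.7903, simple-harmonic 11.1266
β=90°: printed 14.5104 | uniform 12.7500, cycloidal 15.4556, simple-harmonic 14.5104
only one law matches every sample → simple-harmonic

simple-harmonic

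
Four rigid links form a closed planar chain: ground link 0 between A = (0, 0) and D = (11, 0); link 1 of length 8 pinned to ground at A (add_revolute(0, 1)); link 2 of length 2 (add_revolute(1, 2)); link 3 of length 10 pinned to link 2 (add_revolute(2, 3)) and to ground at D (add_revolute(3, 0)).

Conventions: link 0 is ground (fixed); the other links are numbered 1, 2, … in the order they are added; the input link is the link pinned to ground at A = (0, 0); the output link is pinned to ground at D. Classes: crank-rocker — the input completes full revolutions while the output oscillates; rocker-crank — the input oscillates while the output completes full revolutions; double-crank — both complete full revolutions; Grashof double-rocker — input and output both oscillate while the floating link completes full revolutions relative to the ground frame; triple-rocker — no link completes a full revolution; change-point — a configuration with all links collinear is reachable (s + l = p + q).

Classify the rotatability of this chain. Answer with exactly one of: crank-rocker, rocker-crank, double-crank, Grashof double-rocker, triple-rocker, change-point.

lengths: ground=11, input=8, coupler=2, output=10
sorted: s=2 (shortest), l=11 (longest), p+q=18
s + l = 13 vs p + q = 18
s + l < p + q (Grashof) with shortest = coupler link → Grashof double-rocker

Grashof double-rocker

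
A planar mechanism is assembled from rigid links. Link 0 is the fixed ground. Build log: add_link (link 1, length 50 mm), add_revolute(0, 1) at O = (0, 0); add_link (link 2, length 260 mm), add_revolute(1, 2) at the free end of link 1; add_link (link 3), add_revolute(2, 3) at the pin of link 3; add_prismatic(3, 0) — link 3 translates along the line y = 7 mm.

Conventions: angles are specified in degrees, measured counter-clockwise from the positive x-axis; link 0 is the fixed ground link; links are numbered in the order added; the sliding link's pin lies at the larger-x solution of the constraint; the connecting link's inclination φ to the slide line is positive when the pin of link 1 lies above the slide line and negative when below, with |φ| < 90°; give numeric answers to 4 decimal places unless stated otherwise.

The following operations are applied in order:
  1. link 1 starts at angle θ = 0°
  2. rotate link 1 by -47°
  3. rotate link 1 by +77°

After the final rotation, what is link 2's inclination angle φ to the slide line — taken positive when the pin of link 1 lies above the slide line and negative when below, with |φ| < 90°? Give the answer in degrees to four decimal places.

geometry: r = 50 mm, L = 260 mm, e = 7 mm; θ starts at 0°
rotate link 1 by -47°: θ ← 0° -47° = -47°
rotate link 1 by +77°: θ ← -47° +77° = 30°
h = r sin θ − e = 25.000000 − 7 = 18.000000
sin φ = h / L = 18.000000 / 260 = 0.06923077
φ = arcsin(0.06923077) = 3.969806°

3.9698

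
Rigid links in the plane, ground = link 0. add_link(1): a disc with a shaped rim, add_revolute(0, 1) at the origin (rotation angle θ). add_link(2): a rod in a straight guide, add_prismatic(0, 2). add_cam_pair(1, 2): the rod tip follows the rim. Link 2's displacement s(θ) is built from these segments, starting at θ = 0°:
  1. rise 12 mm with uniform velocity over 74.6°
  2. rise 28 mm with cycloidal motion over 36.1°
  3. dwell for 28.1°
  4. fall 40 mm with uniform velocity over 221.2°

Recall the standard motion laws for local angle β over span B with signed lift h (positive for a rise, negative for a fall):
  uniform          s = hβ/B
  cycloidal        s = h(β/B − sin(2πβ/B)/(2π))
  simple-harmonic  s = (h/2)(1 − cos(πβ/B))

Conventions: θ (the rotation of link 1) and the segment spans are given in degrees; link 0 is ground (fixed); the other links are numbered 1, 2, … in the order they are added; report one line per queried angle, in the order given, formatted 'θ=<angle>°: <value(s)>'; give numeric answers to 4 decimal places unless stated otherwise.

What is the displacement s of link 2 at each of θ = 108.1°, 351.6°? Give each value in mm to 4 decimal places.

segment 1 (0° to 74.6°, uniform, h = 12) is passed completely: s = 0.0000 + (12) = 12.0000
θ = 108.1° falls in segment 2 (74.6° to 110.7°, cycloidal, h = 28): β = 108.1 − 74.6 = 33.5°, B = 36.1°; Δs = 28·(0.9280 − sin(2π·0.9280)/(2π)) = 27.9319; s = 12.0000 + 27.9319 = 39.9319
segment 2 (74.6° to 110.7°, cycloidal, h = 28) is passed completely: s = 12.0000 + (28) = 40.0000
segment 3 (110.7° to 138.8°, dwell): s unchanged at 40.0000
θ = 351.6° falls in segment 4 (138.8° to 360°, uniform, h = -40): β = 351.6 − 138.8 = 212.8°, B = 221.2°; Δs = -40·212.8/221.2 = -38.4810; s = 40.0000 − 38.4810 = 1.5190

θ=108.1°: 39.9319
θ=351.6°: 1.5190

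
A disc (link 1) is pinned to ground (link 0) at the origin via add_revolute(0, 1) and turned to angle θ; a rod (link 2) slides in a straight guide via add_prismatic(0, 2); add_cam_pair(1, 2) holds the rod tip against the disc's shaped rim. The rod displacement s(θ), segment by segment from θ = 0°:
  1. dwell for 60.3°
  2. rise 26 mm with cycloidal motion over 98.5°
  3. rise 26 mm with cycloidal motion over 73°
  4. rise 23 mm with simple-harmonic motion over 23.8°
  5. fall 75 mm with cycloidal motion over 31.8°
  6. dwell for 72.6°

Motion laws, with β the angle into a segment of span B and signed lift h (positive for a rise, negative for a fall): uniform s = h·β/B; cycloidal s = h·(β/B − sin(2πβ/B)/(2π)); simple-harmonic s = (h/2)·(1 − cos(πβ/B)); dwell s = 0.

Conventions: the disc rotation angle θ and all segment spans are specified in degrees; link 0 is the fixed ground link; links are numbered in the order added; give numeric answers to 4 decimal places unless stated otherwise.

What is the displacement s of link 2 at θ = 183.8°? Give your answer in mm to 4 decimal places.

segment 1 (0° to 60.3°, dwell): s unchanged at 0.0000
segment 2 (60.3° to 158.8°, cycloidal, h = 26) is passed completely: s = 0.0000 + (26) = 26.0000
θ = 183.8° falls in segment 3 (158.8° to 231.8°, cycloidal, h = 26): β = 183.8 − 158.8 = 25°, B = 73°; Δs = 26·(0.3425 − sin(2π·0.3425)/(2π)) = 5.4450; s = 26.0000 + 5.4450 = 31.4450

31.4450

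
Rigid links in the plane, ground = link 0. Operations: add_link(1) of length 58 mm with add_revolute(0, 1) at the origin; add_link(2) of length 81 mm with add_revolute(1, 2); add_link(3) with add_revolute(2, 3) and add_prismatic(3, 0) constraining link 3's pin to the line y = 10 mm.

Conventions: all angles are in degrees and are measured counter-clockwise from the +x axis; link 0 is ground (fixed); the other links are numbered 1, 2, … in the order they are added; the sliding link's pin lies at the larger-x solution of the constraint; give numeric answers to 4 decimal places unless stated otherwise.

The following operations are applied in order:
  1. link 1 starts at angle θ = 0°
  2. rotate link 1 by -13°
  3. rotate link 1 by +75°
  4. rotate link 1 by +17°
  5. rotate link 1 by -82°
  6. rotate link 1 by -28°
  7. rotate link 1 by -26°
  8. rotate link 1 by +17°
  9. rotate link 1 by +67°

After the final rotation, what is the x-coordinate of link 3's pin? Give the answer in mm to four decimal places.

geometry: r = 58 mm, L = 81 mm, e = 10 mm; θ starts at 0°
rotate link 1 by -13°: θ ← 0° -13° = -13°
rotate link 1 by +75°: θ ← -13° +75° = 62°
rotate link 1 by +17°: θ ← 62° +17° = 79°
rotate link 1 by -82°: θ ← 79° -82° = -3°
rotate link 1 by -28°: θ ← -3° -28° = -31°
rotate link 1 by -26°: θ ← -31° -26° = -57°
rotate link 1 by +17°: θ ← -57° +17° = -40°
rotate link 1 by +67°: θ ← -40° +67° = 27°
crank pin P = (r cos θ, r sin θ) = (51.678378, 26.331449)
h = r sin θ − e = 26.331449 − 10 = 16.331449
x = r cos θ + √(L² − h²) = 51.678378 + 79.336522 = 131.014901

131.0149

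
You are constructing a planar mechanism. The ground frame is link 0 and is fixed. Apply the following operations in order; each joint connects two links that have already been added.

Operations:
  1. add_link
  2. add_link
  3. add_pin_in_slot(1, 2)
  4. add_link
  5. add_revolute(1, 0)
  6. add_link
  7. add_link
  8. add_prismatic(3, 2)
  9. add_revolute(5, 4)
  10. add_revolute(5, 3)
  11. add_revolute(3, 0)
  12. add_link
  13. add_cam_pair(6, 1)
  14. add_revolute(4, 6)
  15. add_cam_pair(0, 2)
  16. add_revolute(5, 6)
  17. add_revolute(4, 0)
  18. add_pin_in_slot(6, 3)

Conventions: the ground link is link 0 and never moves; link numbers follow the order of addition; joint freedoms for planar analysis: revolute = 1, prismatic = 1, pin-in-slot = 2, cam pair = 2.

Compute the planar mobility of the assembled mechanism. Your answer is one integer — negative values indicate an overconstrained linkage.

(L,J1,J2)=(1,0,0); link0 fixed
link1: (2,0,0)
link2: (3,0,0)
PS 1-2 [J2]: (3,0,1)
link3: (4,0,1)
R 1-0 [J1]: (4,1,1)
link4: (5,1,1)
link5: (6,1,1)
P 3-2 [J1]: (6,2,1)
R 5-4 [J1]: (6,3,1)
R 5-3 [J1]: (6,4,1)
R 3-0 [J1]: (6,5,1)
link6: (7,5,1)
C 6-1 [J2]: (7,5,2)
R 4-6 [J1]: (7,6,2)
C 0-2 [J2]: (7,6,3)
R 5-6 [J1]: (7,7,3)
R 4-0 [J1]: (7,8,3)
PS 6-3 [J2]: (7,8,4)
Grübler: 3·6 − 2·8 − 4 = -2

M = -2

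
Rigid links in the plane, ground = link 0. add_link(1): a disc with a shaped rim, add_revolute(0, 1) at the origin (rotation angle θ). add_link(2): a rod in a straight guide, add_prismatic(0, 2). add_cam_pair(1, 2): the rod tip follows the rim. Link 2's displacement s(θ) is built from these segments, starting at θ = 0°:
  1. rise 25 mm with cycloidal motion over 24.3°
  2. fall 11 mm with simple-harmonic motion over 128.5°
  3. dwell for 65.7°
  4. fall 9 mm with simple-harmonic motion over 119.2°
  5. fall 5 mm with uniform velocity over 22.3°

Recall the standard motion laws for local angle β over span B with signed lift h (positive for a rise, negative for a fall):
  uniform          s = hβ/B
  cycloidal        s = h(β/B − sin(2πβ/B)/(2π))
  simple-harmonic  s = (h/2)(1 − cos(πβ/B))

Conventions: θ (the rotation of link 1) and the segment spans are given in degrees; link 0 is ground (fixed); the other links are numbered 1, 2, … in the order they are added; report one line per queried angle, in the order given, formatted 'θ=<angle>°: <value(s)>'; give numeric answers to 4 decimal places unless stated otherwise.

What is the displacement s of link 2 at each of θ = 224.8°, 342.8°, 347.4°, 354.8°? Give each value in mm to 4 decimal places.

segment 1 (0° to 24.3°, cycloidal, h = 25) is passed completely: s = 0.0000 + (25) = 25.0000
segment 2 (24.3° to 152.8°, simple-harmonic, h = -11) is passed completely: s = 25.0000 + (-11) = 14.0000
segment 3 (152.8° to 218.5°, dwell): s unchanged at 14.0000
θ = 224.8° falls in segment 4 (218.5° to 337.7°, simple-harmonic, h = -9): β = 224.8 − 218.5 = 6.3°, B = 119.2°; Δs = -9/2·(1 − cos(π·0.0529)) = -0.0619; s = 14.0000 − 0.0619 = 13.9381
segment 4 (218.5° to 337.7°, simple-harmonic, h = -9) is passed completely: s = 14.0000 + (-9) = 5.0000
θ = 342.8° falls in segment 5 (337.7° to 360°, uniform, h = -5): β = 342.8 − 337.7 = 5.1°, B = 22.3°; Δs = -5·5.1/22.3 = -1.1435; s = 5.0000 − 1.1435 = 3.8565
θ = 347.4° falls in segment 5 (337.7° to 360°, uniform, h = -5): β = 347.4 − 337.7 = 9.7°, B = 22.3°; Δs = -5·9.7/22.3 = -2.1749; s = 5.0000 − 2.1749 = 2.8251
θ = 354.8° falls in segment 5 (337.7° to 360°, uniform, h = -5): β = 354.8 − 337.7 = 17.1°, B = 22.3°; Δs = -5·17.1/22.3 = -3.8341; s = 5.0000 − 3.8341 = 1.1659

θ=224.8°: 13.9381
θ=342.8°: 3.8565
θ=347.4°: 2.8251
θ=354.8°: 1.1659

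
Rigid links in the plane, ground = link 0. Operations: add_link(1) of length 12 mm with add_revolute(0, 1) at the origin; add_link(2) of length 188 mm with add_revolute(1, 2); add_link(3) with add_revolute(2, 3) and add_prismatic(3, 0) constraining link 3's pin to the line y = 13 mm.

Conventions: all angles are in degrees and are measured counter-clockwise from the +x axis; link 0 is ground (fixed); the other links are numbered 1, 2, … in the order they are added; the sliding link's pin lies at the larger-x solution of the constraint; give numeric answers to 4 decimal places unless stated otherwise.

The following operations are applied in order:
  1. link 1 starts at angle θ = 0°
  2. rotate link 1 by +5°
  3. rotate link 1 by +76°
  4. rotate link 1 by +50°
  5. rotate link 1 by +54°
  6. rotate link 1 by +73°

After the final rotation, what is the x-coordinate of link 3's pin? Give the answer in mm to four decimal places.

geometry: r = 12 mm, L = 188 mm, e = 13 mm; θ starts at 0°
rotate link 1 by +5°: θ ← 0° +5° = 5°
rotate link 1 by +76°: θ ← 5° +76° = 81°
rotate link 1 by +50°: θ ← 81° +50° = 131°
rotate link 1 by +54°: θ ← 131° +54° = 185°
rotate link 1 by +73°: θ ← 185° +73° = 258°
crank pin P = (r cos θ, r sin θ) = (-2.494940, -11.737771)
h = r sin θ − e = -11.737771 − 13 = -24.737771
x = r cos θ + √(L² − h²) = -2.494940 + 186.365347 = 183.870407

183.8704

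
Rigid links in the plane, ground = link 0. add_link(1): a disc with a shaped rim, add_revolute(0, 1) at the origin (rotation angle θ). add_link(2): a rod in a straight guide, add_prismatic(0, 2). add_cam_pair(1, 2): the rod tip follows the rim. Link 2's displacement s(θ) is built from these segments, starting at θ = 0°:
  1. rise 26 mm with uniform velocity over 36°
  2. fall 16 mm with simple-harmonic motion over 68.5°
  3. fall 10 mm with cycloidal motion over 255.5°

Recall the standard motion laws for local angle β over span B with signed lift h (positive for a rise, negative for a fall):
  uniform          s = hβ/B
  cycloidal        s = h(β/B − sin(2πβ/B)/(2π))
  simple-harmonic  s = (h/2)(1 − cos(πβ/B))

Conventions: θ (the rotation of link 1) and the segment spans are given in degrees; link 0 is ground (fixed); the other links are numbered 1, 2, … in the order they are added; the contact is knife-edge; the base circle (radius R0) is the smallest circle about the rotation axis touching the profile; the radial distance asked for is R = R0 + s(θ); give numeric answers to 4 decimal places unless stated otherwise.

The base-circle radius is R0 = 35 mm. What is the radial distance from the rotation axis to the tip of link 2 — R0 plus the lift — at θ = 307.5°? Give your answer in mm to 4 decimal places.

segment 1 (0° to 36°, uniform, h = 26) is passed completely: s = 0.0000 + (26) = 26.0000
segment 2 (36° to 104.5°, simple-harmonic, h = -16) is passed completely: s = 26.0000 + (-16) = 10.0000
θ = 307.5° falls in segment 3 (104.5° to 360°, cycloidal, h = -10): β = 307.5 − 104.5 = 203°, B = 255.5°; Δs = -10·(0.7945 − sin(2π·0.7945)/(2π)) = -9.4749; s = 10.0000 − 9.4749 = 0.5251
R = R0 + s = 35 + 0.5251 = 35.5251

35.5251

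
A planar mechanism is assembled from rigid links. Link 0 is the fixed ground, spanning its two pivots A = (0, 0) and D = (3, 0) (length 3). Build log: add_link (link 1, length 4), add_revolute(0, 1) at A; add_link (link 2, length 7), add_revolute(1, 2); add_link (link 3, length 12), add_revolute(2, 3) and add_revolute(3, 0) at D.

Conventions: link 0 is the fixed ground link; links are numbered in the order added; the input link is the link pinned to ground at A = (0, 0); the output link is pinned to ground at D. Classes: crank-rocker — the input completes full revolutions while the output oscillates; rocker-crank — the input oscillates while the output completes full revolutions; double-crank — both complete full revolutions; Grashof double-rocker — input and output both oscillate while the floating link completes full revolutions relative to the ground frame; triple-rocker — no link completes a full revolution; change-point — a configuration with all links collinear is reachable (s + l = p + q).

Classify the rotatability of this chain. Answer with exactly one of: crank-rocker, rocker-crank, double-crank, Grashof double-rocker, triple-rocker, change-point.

lengths: ground=3, input=4, coupler=7, output=12
sorted: s=3 (shortest), l=12 (longest), p+q=11
s + l = 15 vs p + q = 11
s + l > p + q → non-Grashof → no link fully rotates → triple-rocker

triple-rocker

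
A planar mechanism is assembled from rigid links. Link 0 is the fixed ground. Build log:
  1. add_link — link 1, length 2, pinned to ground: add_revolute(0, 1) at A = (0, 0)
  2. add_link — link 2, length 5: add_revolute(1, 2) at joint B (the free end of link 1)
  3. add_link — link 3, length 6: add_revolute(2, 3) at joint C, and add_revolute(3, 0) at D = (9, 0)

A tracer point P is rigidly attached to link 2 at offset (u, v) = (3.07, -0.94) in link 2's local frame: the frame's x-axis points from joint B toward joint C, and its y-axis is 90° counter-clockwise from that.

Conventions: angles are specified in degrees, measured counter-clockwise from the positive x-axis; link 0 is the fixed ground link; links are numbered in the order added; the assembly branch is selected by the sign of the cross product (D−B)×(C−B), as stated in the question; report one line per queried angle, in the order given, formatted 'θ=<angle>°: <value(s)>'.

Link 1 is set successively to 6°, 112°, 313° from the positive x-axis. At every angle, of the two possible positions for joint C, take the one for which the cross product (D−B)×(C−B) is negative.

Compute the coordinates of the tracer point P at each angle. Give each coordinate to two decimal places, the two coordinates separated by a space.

A=(0,0), D=(9.00,0)
θ=6°: B = A + 2.00·(cos6°, sin6°) = (1.9890, 0.2091)
θ=6°: |BD| = 7.0141
θ=6°: circle(B,5.00) ∩ circle(D,6.00): a=2.7229, h=4.1935
θ=6°:   candidates: C₊=(4.8357,4.3196) cross=29.414; C₋=(4.5857,-4.0638) cross=-29.414
θ=6°:   branch - wants cross < 0 → take C=(4.5857,-4.0638) (cross=-29.414)
θ=6°: ex = (C−B)/|BC| = (0.5193,-0.8546); ey = (0.8546,0.5193)
θ=6°: P = B + 3.07·ex + -0.94·ey = (2.7801,-2.9026)
θ=112°: B = A + 2.00·(cos112°, sin112°) = (-0.7492, 1.8544)
θ=112°: |BD| = 9.9240
θ=112°: circle(B,5.00) ∩ circle(D,6.00): a=4.4078, h=2.3604
θ=112°:   candidates: C₊=(4.0220,3.3495) cross=23.424; C₋=(3.1399,-1.2881) cross=-23.424
θ=112°:   branch - wants cross < 0 → take C=(3.1399,-1.2881) (cross=-23.424)
θ=112°: ex = (C−B)/|BC| = (0.7778,-0.6285); ey = (0.6285,0.7778)
θ=112°: P = B + 3.07·ex + -0.94·ey = (1.0479,-0.8062)
θ=313°: B = A + 2.00·(cos313°, sin313°) = (1.3640, -1.4627)
θ=313°: |BD| = 7.7748
θ=313°: circle(B,5.00) ∩ circle(D,6.00): a=3.1800, h=3.8584
θ=313°:   candidates: C₊=(3.7613,2.9251) cross=29.999; C₋=(5.2131,-4.6540) cross=-29.999
θ=313°:   branch - wants cross < 0 → take C=(5.2131,-4.6540) (cross=-29.999)
θ=313°: ex = (C−B)/|BC| = (0.7698,-0.6383); ey = (0.6383,0.7698)
θ=313°: P = B + 3.07·ex + -0.94·ey = (3.1274,-4.1458)

θ=6°: 2.78 -2.90
θ=112°: 1.05 -0.81
θ=313°: 3.13 -4.15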